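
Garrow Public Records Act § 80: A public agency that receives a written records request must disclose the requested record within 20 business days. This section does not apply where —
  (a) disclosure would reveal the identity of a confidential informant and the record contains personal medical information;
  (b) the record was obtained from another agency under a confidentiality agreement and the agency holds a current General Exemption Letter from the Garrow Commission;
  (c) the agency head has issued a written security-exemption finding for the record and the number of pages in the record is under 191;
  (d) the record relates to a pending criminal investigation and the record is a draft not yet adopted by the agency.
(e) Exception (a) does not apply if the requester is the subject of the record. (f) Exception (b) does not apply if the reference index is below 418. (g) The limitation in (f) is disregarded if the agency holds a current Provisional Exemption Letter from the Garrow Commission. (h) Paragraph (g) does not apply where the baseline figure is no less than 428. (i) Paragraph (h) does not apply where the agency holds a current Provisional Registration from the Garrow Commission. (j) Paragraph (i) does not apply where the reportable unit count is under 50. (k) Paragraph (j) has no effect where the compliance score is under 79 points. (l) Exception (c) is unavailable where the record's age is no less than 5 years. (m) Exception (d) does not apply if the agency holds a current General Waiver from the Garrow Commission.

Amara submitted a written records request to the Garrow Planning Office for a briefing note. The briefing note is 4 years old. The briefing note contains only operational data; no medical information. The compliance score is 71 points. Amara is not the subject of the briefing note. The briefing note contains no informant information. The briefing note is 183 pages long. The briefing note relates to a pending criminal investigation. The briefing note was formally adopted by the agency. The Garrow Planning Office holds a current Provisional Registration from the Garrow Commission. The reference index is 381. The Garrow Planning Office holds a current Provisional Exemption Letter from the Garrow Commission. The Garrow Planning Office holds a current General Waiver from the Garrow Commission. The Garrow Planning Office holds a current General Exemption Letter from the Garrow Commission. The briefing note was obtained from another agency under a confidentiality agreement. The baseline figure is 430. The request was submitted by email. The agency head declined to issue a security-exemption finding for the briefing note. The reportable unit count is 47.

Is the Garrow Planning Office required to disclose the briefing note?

Exception (a) requires that disclosure would reveal the identity of a confidential informant; but the briefing note contains no informant information, so (a) is unavailable.
Exception (b): the briefing note was obtained under a confidentiality agreement; a current General Exemption Letter is held — every condition holds. Applying paragraphs (f)–(k): (f) would limit (b) — the reference index is 381, below the 418 limit — but (g) sets (f) aside: (g) applies — a current Provisional Exemption Letter is held. (h) is engaged (the baseline figure is 430, meeting the 428 threshold), but yields to (i): (i) is triggered — a current Provisional Registration is held. (j) would limit (i) — the reportable unit count is 47, under the 50 limit — but (k) sets (j) aside: (k) operates against (j): the compliance score is 71 points, under the 79 points limit. (b) remains available.
Exception (c) requires that the agency head has issued a written security-exemption finding for the record; but the agency head declined to issue a security-exemption finding, so (c) is unavailable.
Exception (d) does not apply: the briefing note has been formally adopted.

No — exception (b) applies; the Garrow Planning Office is not required to disclose the briefing note.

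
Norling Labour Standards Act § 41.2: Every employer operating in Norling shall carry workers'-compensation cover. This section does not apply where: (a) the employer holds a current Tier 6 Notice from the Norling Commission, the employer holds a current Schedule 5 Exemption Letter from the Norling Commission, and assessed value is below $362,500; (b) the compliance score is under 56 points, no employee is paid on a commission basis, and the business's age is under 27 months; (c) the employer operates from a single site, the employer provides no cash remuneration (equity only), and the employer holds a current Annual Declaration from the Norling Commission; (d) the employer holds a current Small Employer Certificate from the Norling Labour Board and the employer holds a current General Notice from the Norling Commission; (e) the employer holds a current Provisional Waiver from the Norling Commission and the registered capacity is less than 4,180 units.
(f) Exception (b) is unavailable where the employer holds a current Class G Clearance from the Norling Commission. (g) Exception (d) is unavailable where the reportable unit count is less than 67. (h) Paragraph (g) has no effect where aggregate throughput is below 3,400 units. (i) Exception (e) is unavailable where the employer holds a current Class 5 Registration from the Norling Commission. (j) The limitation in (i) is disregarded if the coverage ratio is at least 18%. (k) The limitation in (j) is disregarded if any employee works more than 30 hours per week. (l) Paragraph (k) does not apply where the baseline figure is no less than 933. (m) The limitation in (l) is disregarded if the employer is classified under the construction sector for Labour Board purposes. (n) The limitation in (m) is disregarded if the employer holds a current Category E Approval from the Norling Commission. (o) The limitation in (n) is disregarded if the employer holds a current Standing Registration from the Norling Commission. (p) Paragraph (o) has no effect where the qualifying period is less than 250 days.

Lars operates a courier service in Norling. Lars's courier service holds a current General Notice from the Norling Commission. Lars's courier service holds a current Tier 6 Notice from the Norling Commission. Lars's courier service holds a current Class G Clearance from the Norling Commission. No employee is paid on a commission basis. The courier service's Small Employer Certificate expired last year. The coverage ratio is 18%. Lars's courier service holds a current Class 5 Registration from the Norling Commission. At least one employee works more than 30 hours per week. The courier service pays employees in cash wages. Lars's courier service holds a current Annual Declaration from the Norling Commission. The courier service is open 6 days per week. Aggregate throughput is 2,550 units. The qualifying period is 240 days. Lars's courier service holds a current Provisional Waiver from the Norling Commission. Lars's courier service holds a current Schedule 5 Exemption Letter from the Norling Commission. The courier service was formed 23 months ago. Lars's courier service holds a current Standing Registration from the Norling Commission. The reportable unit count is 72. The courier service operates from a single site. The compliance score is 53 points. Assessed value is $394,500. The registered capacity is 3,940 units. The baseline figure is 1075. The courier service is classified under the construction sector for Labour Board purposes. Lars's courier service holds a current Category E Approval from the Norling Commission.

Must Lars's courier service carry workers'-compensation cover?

Exception (a) requires that assessed value is below $362,500; but assessed value is $394,500, not below $362,500, so (a) is unavailable.
Exception (b)'s conditions are all satisfied: the compliance score is 53 points, under the 56 points limit; no employee is paid on commission; the business's age is 23 months, under the 27 months limit. But: (f) is engaged — a current Class G Clearance is held. Exception (b) does not apply.
Exception (c) requires that the employer provides no cash remuneration (equity only); but employees are paid cash wages, so (c) is unavailable.
Exception (d) fails — the Small Employer Certificate has expired.
All of (e)'s requirements are met (a current Provisional Waiver is held; the registered capacity is 3,940 units, less than the 4,180 units limit). As to paragraphs (i)–(p): (i) would limit (e) — a current Class 5 Registration is held — but (j) sets (i) aside: (j) applies — the coverage ratio is 18%, meeting the 18% threshold. (k) would limit (j) — at least one employee exceeds 30 hours/week — but (l) sets (k) aside: (l) operates against (k): the baseline figure is 1,075, meeting the 933 threshold. (m) would limit (l) — the courier service is classified under the construction sector — but (n) sets (m) aside: (n) applies — a current Category E Approval is held. (o) would limit (n) — a current Standing Registration is held — but (p) sets (o) aside: (p) operates against (o): the qualifying period is 240 days, less than the 250 days limit. Exception (e) stands.

No — exception (e) applies; Lars's courier service is not required to carry workers'-compensation cover.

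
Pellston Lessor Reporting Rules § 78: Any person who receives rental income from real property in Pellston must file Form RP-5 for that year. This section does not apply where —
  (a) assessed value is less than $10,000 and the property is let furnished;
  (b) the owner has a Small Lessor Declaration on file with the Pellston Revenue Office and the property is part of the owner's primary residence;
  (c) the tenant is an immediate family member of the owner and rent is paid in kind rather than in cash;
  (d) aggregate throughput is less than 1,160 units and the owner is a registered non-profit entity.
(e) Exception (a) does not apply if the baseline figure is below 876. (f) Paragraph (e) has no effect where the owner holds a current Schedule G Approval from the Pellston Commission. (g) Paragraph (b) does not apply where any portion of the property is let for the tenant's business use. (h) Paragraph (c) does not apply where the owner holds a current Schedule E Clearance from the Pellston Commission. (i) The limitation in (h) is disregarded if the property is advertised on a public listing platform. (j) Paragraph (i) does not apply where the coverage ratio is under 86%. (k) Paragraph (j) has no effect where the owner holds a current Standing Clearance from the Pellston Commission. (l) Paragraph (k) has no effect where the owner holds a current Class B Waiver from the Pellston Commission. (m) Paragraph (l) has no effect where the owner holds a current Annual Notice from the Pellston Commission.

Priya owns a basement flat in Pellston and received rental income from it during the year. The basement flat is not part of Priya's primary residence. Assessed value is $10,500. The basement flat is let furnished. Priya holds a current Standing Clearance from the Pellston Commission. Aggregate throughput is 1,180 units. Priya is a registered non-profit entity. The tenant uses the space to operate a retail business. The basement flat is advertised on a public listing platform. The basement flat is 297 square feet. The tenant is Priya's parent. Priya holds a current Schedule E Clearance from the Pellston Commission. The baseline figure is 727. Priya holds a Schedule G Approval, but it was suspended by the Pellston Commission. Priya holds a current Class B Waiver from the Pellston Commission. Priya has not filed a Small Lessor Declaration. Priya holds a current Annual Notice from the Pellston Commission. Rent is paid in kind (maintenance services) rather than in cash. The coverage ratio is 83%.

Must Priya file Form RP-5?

No — exception (c) applies; Priya is not required to file Form RP-5.

Exception (a) fails — assessed value is $10,500, not less than $10,000.
Exception (b) requires that the owner has a Small Lessor Declaration on file with the Pellston Revenue Office; but no Small Lessor Declaration is on file, so (b) is unavailable.
Exception (c)'s conditions are all satisfied: the tenant is an immediate family member; rent is paid in kind. Under paragraphs (h)–(m): (h) would limit (c) — a current Schedule E Clearance is held — but (i) sets (h) aside: (i) operates against (h): the property is publicly advertised. (j) operates (the coverage ratio is 83%, under the 86% limit), but is overridden by (k): (k) applies — a current Standing Clearance is held. (l) would limit (k) — a current Class B Waiver is held — but (m) sets (l) aside: (m) is engaged — a current Annual Notice is held. (c) remains available.
Exception (d) requires that aggregate throughput is less than 1,160 units; but aggregate throughput is 1,180 units, not less than 1,160 units, so (d) is unavailable.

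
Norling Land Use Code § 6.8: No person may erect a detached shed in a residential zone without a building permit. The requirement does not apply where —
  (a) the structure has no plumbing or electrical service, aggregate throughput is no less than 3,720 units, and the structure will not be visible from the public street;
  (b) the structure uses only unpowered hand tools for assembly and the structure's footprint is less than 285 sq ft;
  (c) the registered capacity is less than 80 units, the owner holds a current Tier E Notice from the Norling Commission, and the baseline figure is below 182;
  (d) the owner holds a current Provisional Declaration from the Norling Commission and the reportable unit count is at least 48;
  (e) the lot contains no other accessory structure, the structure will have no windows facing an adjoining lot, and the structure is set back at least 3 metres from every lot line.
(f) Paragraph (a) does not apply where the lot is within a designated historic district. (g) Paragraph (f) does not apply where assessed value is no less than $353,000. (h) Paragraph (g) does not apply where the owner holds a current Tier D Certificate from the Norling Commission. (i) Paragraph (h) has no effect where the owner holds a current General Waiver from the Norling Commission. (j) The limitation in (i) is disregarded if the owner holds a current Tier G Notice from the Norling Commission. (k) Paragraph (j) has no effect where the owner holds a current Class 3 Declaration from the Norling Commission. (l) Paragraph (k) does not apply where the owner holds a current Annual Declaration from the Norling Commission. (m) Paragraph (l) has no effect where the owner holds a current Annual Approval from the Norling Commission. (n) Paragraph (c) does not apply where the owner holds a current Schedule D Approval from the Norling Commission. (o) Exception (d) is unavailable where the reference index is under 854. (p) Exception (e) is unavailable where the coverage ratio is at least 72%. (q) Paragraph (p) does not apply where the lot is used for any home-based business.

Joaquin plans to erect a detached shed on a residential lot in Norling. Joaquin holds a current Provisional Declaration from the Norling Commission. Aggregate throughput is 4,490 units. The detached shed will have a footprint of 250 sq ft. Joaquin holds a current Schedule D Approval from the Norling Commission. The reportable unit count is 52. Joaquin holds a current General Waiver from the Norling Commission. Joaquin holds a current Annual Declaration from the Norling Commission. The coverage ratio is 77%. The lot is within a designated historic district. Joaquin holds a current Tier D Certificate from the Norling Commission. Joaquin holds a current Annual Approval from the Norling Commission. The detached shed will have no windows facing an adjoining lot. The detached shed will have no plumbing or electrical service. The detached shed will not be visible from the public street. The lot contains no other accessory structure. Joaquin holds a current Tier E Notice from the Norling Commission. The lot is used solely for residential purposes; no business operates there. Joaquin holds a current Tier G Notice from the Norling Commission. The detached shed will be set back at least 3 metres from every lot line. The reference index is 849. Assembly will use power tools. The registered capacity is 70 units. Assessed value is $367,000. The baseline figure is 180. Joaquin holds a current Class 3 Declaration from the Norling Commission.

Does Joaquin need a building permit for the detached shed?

No — exception (a) applies; Joaquin does not need a building permit.

Exception (a) is satisfied on its face — there is no plumbing or electrical service; aggregate throughput is 4,490 units, meeting the 3,720 units threshold; the structure will not be visible from the street. As to paragraphs (f)–(m): (f) would limit (a) — the lot is in a historic district — but (g) sets (f) aside: (g) is engaged — assessed value is $367,000, meeting the $353,000 threshold. (h) applies (a current Tier D Certificate is held), but is overridden by (i): (i) operates against (h): a current General Waiver is held. (j) would limit (i) — a current Tier G Notice is held — but (k) sets (j) aside: (k) is triggered — a current Class 3 Declaration is held. (l) operates (a current Annual Declaration is held), but is displaced by (m): (m) applies — a current Annual Approval is held. (a) remains available.
Exception (b) fails — assembly uses power tools.
All of (c)'s requirements are met (the registered capacity is 70 units, less than the 80 units limit; a current Tier E Notice is held; the baseline figure is 180, below the 182 limit). However, paragraph (n) must be considered: (n) is triggered — a current Schedule D Approval is held. Exception (c) does not apply.
Exception (d): a current Provisional Declaration is held; the reportable unit count is 52, meeting the 48 threshold — every condition holds. But applying paragraph (o): (o) operates against (d): the reference index is 849, under the 854 limit. (d) is therefore removed.
Exception (e)'s conditions are all satisfied: the lot has no other accessory structure; no windows face an adjoining lot; the setback is at least 3 m on every side. But: (p) applies — the coverage ratio is 77%, meeting the 72% threshold. (q) is not triggered (the lot is solely residential), so (p) stands. So (e) is unavailable.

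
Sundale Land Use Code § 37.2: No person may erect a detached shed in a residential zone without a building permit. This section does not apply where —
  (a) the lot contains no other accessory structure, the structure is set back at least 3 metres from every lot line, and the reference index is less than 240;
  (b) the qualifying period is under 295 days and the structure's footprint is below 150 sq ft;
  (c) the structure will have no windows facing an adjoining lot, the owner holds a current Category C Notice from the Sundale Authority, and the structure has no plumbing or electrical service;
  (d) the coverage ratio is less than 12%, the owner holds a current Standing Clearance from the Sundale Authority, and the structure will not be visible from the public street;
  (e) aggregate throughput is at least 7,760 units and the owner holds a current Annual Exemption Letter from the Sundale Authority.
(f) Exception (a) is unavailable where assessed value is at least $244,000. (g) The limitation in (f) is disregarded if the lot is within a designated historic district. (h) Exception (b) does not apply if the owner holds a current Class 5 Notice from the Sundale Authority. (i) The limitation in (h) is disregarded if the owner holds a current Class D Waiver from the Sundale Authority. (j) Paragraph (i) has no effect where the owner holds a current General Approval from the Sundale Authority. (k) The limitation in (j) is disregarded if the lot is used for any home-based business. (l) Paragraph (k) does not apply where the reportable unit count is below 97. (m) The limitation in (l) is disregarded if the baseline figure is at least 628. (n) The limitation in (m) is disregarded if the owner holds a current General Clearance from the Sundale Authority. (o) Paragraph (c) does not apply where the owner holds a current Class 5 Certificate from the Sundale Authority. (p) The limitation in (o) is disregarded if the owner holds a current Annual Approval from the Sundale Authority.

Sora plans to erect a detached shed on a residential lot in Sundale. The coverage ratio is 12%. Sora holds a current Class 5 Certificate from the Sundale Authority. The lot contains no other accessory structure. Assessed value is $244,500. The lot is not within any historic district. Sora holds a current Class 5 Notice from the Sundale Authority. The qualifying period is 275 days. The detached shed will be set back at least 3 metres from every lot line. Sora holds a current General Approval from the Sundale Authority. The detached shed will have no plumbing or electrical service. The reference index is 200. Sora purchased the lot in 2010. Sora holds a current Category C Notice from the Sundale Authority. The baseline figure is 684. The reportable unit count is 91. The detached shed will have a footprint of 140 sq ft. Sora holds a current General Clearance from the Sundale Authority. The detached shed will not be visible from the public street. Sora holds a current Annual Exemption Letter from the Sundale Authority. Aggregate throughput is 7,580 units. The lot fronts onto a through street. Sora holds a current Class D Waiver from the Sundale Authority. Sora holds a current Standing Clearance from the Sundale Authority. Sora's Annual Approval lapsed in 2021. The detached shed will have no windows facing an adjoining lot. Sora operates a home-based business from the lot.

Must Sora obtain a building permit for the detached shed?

Yes — Sora must obtain a building permit.

Exception (a)'s conditions are all satisfied: the lot has no other accessory structure; the setback is at least 3 m on every side; the reference index is 200, less than the 240 limit. However, paragraphs (f)–(g) must be considered: (f) operates against (a): assessed value is $244,500, meeting the $244,000 threshold. (g), which would lift (f), does not operate here — the lot is not in a historic district. (a) is therefore removed.
Exception (b)'s conditions are all satisfied: the qualifying period is 275 days, under the 295 days limit; the structure's footprint is 140 sq ft, below the 150 sq ft limit. Turning to paragraphs (h)–(n): (h) operates — a current Class 5 Notice is held. (i) would limit (h) — a current Class D Waiver is held — but (j) sets (i) aside: (j) operates against (i): a current General Approval is held. (k) would limit (j) — a home-based business operates on the lot — but (l) sets (k) aside: (l) operates — the reportable unit count is 91, below the 97 limit. (m) would limit (l) — the baseline figure is 684, meeting the 628 threshold — but (n) sets (m) aside: (n) operates — a current General Clearance is held. Exception (b) does not apply.
All of (c)'s requirements are met (no windows face an adjoining lot; a current Category C Notice is held; there is no plumbing or electrical service). But: (o) operates against (c): a current Class 5 Certificate is held. (p) is inapplicable (there is no Annual Approval in force), so (o) stands. So (c) is unavailable.
Exception (d) fails — the coverage ratio is 12%, not less than 12%.
Exception (e) requires that aggregate throughput is at least 7,760 units; but aggregate throughput is 7,580 units, short of 7,760 units, so (e) is unavailable.
No exception applies. The general rule governs.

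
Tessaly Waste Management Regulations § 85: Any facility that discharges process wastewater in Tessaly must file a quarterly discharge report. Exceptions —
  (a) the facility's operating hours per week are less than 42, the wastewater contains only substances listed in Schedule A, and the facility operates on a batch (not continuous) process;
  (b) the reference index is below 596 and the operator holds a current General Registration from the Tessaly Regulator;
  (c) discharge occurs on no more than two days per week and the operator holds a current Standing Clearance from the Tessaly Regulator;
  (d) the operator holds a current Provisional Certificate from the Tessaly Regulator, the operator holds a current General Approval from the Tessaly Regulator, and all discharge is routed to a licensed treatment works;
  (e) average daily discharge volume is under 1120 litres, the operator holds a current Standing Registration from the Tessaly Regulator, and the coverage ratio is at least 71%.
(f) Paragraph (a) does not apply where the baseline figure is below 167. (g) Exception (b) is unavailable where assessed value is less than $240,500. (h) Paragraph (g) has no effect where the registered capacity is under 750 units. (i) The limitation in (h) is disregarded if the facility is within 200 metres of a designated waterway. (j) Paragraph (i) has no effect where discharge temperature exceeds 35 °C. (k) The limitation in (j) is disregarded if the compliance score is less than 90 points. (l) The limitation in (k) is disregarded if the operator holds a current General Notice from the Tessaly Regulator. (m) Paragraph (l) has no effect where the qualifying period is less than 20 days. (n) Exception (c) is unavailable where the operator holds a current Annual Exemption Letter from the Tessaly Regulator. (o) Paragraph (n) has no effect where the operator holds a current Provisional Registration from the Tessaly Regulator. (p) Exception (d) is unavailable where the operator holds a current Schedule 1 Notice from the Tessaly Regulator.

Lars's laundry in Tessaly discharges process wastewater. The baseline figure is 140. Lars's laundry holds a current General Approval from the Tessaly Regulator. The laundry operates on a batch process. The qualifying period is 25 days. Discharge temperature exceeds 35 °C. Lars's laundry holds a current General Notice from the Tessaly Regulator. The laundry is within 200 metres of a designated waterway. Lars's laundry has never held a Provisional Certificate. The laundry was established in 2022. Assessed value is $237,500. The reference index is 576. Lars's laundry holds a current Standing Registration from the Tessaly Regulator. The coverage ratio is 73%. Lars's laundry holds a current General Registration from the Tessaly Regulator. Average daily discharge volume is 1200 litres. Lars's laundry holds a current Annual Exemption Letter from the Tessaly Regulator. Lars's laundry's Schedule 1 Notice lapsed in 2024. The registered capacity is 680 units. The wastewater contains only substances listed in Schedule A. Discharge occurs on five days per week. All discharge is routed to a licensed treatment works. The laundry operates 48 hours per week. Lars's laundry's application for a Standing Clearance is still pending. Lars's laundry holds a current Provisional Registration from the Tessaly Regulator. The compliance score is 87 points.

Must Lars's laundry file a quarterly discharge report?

Exception (a) fails — the facility's operating hours per week are 48, not less than 42.
Exception (b) is satisfied on its face — the reference index is 576, below the 596 limit; a current General Registration is held. Considering the limiting provisions: (g) would limit (b) — assessed value is $237,500, less than the $240,500 limit — but (h) sets (g) aside: (h) operates against (g): the registered capacity is 680 units, under the 750 units limit. (i) applies (the laundry is within 200 m of a designated waterway), but is displaced by (j): (j) operates against (i): discharge temperature exceeds 35 °C. (k) would limit (j) — the compliance score is 87 points, less than the 90 points limit — but (l) sets (k) aside: (l) applies — a current General Notice is held. (m), which would lift (l), does not operate here — the qualifying period is 25 days, not less than 20 days. So (b) applies.
Exception (c) does not apply: discharge occurs on five days per week.
Exception (d) requires that the operator holds a current Provisional Certificate from the Tessaly Regulator; but there is no Provisional Certificate in force, so (d) is unavailable.
Exception (e) fails — average daily discharge volume is 1200 litres, not under 1120 litres.

No — exception (b) applies; Lars's laundry is not required to file a quarterly discharge report.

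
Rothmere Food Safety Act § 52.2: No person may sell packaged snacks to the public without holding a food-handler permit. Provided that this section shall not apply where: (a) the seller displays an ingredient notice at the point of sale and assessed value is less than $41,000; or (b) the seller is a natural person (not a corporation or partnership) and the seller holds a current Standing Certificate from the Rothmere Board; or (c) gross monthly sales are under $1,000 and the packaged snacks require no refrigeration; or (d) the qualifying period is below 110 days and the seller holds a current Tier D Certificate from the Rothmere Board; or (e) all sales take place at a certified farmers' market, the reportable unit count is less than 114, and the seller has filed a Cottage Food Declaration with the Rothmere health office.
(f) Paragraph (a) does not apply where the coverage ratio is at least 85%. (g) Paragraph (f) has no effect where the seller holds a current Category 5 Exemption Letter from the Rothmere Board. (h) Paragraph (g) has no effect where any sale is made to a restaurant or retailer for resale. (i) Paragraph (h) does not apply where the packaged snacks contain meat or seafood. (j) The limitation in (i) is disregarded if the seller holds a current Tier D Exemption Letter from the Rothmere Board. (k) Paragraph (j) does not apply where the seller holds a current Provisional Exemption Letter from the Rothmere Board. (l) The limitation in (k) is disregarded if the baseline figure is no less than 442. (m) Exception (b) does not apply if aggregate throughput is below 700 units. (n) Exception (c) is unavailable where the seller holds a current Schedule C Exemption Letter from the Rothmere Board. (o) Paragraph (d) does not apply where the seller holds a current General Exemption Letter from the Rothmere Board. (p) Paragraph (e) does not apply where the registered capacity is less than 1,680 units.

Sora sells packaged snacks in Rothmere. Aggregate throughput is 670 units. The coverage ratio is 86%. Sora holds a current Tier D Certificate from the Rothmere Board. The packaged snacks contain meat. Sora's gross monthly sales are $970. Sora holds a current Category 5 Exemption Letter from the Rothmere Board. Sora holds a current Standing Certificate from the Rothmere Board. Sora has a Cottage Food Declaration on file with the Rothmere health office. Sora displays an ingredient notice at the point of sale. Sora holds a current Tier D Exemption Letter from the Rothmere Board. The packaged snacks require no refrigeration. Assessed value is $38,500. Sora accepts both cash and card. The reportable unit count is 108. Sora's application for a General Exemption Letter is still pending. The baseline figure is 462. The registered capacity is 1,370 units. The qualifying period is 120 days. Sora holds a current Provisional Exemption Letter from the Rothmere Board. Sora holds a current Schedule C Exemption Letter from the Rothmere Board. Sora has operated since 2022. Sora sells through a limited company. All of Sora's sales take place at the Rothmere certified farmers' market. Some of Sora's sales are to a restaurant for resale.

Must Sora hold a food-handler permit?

Exception (a)'s conditions are all satisfied: an ingredient notice is displayed; assessed value is $38,500, less than the $41,000 limit. But: (f) is engaged — the coverage ratio is 86%, meeting the 85% threshold. (g) would limit (f) — a current Category 5 Exemption Letter is held — but (h) sets (g) aside: (h) operates against (g): some sales are to a restaurant for resale. (i) is engaged (the packaged snacks contain meat), but is itself disapplied by (j): (j) operates against (i): a current Tier D Exemption Letter is held. (k) would limit (j) — a current Provisional Exemption Letter is held — but (l) sets (k) aside: (l) applies — the baseline figure is 462, meeting the 442 threshold. (a) is therefore removed.
Exception (b) does not apply: the seller operates through a limited company.
All of (c)'s requirements are met (gross monthly sales are $970, under the $1,000 limit; the packaged snacks are shelf-stable). However, paragraph (n) must be considered: (n) operates against (c): a current Schedule C Exemption Letter is held. (c) is therefore removed.
Exception (d) does not apply: the qualifying period is 120 days, not below 110 days.
Exception (e): all sales are at a certified farmers' market; the reportable unit count is 108, less than the 114 limit; a Cottage Food Declaration is on file — every condition holds. However, paragraph (p) must be considered: (p) is triggered — the registered capacity is 1,370 units, less than the 1,680 units limit. (e) is therefore removed.
No exception applies. The general rule governs.

Yes — Sora must hold a food-handler permit.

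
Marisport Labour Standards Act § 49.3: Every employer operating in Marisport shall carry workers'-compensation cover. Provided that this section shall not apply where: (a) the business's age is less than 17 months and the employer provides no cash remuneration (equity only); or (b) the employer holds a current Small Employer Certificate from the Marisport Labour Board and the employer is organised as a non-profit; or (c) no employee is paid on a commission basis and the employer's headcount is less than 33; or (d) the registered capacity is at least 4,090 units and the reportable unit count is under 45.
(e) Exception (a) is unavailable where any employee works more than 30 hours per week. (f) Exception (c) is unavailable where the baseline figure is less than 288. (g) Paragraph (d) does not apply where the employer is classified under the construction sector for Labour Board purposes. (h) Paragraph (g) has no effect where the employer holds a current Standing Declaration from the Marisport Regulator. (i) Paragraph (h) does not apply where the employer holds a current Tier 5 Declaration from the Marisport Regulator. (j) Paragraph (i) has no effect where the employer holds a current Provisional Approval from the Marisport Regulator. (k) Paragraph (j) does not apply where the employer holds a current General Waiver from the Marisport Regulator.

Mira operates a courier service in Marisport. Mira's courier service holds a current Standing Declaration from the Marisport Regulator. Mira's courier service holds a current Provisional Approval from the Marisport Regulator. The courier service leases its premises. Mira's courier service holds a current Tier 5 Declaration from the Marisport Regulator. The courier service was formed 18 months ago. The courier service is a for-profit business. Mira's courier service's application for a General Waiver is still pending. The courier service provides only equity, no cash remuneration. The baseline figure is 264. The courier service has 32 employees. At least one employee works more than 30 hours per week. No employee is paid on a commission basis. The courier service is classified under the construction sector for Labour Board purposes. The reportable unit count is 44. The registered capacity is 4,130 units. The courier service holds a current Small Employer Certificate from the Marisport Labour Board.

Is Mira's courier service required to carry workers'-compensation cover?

No — exception (d) applies; Mira's courier service is not required to carry workers'-compensation cover.

Exception (a) does not apply: the business's age is 18 months, not less than 17 months.
Exception (b) requires that the employer is organised as a non-profit; but the employer is for-profit, so (b) is unavailable.
Exception (c) is satisfied on its face — no employee is paid on commission; the employer's headcount is 32, less than the 33 limit. But: (f) is engaged — the baseline figure is 264, less than the 288 limit. Exception (c) does not apply.
Exception (d): the registered capacity is 4,130 units, meeting the 4,090 units threshold; the reportable unit count is 44, under the 45 limit — every condition holds. Applying paragraphs (g)–(k): (g) would limit (d) — the courier service is classified under the construction sector — but (h) sets (g) aside: (h) is engaged — a current Standing Declaration is held. (i) would limit (h) — a current Tier 5 Declaration is held — but (j) sets (i) aside: (j) operates against (i): a current Provisional Approval is held. (k), which would lift (j), does not operate here — there is no General Waiver in force. Exception (d) stands.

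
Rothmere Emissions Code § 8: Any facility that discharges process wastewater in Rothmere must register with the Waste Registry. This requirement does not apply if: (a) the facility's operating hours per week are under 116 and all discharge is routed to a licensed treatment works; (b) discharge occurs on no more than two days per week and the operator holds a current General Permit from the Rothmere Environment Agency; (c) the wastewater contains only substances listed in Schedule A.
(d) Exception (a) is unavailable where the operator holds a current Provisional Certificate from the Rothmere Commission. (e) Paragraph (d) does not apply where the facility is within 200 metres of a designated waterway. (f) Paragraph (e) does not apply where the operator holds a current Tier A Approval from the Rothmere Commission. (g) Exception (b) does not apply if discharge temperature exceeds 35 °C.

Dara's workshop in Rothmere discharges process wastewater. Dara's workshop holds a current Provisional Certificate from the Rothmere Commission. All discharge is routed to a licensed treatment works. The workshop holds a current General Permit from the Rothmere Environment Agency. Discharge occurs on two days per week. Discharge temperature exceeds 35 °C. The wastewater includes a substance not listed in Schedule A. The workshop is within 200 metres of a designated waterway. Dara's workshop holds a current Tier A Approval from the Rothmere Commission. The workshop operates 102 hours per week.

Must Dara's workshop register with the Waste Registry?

Yes — Dara's workshop must register with the Waste Registry.

Exception (a): the facility's operating hours per week are 102, under the 116 limit; discharge is routed to a licensed treatment works — every condition holds. Turning to paragraphs (d)–(f): (d) is engaged — a current Provisional Certificate is held. (e) would limit (d) — the workshop is within 200 m of a designated waterway — but (f) sets (e) aside: (f) applies — a current Tier A Approval is held. So (a) is unavailable.
Exception (b) is satisfied on its face — discharge occurs on no more than two days per week; a current General Permit is held. Turning to paragraph (g): (g) is triggered — discharge temperature exceeds 35 °C. So (b) is unavailable.
Exception (c) requires that the wastewater contains only substances listed in Schedule A; but the wastewater includes a non-Schedule-A substance, so (c) is unavailable.
No exception displaces § 8.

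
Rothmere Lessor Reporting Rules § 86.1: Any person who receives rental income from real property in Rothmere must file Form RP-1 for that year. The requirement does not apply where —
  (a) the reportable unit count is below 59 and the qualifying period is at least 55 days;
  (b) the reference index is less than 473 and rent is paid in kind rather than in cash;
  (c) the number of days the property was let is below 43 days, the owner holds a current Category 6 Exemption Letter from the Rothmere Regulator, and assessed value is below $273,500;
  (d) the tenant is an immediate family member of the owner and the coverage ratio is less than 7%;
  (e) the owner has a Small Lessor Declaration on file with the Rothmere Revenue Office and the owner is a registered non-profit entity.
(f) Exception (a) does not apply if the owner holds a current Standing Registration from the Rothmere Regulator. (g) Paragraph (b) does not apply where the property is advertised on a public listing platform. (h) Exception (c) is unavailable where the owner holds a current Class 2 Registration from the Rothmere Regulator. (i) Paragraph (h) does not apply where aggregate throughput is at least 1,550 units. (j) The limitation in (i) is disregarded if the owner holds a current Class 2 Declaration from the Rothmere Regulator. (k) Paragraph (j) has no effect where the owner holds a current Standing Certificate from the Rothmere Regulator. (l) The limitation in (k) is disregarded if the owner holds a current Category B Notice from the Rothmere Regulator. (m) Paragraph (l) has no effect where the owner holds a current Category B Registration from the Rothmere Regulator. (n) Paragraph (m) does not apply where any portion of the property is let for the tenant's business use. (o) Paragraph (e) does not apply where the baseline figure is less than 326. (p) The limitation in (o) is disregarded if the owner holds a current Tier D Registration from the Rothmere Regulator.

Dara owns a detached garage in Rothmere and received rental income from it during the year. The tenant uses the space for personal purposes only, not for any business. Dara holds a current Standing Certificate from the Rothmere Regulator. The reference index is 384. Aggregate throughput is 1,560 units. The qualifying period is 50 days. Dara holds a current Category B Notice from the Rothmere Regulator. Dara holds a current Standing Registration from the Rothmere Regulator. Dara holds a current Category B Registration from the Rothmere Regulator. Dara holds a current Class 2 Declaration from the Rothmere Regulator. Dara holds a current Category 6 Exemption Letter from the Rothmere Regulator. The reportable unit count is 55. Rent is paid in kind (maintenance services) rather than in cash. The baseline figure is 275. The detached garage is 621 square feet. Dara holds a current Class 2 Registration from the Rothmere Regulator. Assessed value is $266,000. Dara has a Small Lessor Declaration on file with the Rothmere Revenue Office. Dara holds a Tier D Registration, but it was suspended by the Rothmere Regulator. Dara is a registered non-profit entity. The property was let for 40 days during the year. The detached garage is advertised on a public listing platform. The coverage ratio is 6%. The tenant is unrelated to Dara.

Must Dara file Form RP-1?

Exception (a) fails — the qualifying period is 50 days, short of 55 days.
Exception (b): the reference index is 384, less than the 473 limit; rent is paid in kind — every condition holds. Turning to paragraph (g): (g) operates against (b): the property is publicly advertised. Exception (b) does not apply.
Exception (c): the number of days the property was let is 40 days, below the 43 days limit; a current Category 6 Exemption Letter is held; assessed value is $266,000, below the $273,500 limit — every condition holds. Considering the limiting provisions: (h) would limit (c) — a current Class 2 Registration is held — but (i) sets (h) aside: (i) operates — aggregate throughput is 1,560 units, meeting the 1,550 units threshold. (j) applies (a current Class 2 Declaration is held), but is itself disapplied by (k): (k) is engaged — a current Standing Certificate is held. (l) would limit (k) — a current Category B Notice is held — but (m) sets (l) aside: (m) operates against (l): a current Category B Registration is held. (n) does not operate here (the space is used for personal purposes only), so (m) stands. So (c) applies.
Exception (d) fails — the tenant is unrelated to the owner.
Exception (e) is satisfied on its face — a Small Lessor Declaration is on file; Dara is a registered non-profit. But: (o) operates against (e): the baseline figure is 275, less than the 326 limit. (p) is not engaged (there is no Tier D Registration in force), so (o) stands. So (e) is unavailable.

No — exception (c) applies; Dara is not required to file Form RP-1.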